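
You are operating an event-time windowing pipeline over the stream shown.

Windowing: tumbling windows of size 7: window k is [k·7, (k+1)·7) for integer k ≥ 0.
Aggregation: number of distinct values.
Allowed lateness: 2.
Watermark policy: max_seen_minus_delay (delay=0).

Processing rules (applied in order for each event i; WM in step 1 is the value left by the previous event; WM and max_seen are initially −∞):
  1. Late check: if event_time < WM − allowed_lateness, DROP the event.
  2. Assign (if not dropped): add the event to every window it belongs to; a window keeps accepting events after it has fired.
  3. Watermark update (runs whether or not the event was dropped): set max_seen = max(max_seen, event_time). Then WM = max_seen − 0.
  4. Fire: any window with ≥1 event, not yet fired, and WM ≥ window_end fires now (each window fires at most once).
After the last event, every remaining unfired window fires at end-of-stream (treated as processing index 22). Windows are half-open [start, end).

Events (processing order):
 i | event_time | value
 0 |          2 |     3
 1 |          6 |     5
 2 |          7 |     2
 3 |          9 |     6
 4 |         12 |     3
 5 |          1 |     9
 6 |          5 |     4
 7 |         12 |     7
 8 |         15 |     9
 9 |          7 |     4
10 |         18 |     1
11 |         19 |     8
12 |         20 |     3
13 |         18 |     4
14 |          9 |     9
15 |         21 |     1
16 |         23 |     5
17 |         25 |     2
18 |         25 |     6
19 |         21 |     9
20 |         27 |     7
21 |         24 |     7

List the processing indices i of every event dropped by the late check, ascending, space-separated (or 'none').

i=0 t=2 v=3: → [0,7); WM=2
i=1 t=6 v=5: → [0,7); WM=6
i=2 t=7 v=2: → [7,14); WM=7; [0,7) fires=2
i=3 t=9 v=6: → [7,14); WM=9
i=4 t=12 v=3: → [7,14); WM=12
i=5 t=1 v=9: DROP (t<12-2); WM=12
i=6 t=5 v=4: DROP (t<12-2); WM=12
i=7 t=12 v=7: → [7,14); WM=12
i=8 t=15 v=9: → [14,21); WM=15; [7,14) fires=4
i=9 t=7 v=4: DROP (t<15-2); WM=15
i=10 t=18 v=1: → [14,21); WM=18
i=11 t=19 v=8: → [14,21); WM=19
i=12 t=20 v=3: → [14,21); WM=20
i=13 t=18 v=4: → [14,21); WM=20
i=14 t=9 v=9: DROP (t<20-2); WM=20
i=15 t=21 v=1: → [21,28); WM=21; [14,21) fires=5
i=16 t=23 v=5: → [21,28); WM=23
i=17 t=25 v=2: → [21,28); WM=25
i=18 t=25 v=6: → [21,28); WM=25
i=19 t=21 v=9: DROP (t<25-2); WM=25
i=20 t=27 v=7: → [21,28); WM=27
i=21 t=24 v=7: DROP (t<27-2); WM=27

5 6 9 14 19 21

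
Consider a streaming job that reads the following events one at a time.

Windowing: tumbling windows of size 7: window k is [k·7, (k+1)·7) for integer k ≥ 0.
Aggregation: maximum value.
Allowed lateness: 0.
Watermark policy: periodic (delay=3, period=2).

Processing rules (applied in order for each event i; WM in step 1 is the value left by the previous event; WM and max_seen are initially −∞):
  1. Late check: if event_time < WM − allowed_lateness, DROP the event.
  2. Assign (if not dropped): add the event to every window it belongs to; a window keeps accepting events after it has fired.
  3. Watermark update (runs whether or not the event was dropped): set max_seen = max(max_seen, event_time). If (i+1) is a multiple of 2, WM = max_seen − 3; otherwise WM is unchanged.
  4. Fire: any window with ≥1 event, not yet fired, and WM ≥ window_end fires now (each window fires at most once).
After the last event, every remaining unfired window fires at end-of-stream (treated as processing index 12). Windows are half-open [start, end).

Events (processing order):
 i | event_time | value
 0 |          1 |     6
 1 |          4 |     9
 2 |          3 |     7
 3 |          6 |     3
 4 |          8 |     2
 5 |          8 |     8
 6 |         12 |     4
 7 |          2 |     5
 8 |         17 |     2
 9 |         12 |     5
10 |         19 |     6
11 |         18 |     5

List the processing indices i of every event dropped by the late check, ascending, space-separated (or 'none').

7

i=0 t=1 v=6: → [0,7); WM=−∞
i=1 t=4 v=9: → [0,7); WM=1
i=2 t=3 v=7: → [0,7); WM=1
i=3 t=6 v=3: → [0,7); WM=3
i=4 t=8 v=2: → [7,14); WM=3
i=5 t=8 v=8: → [7,14); WM=5
i=6 t=12 v=4: → [7,14); WM=5
i=7 t=2 v=5: DROP (t<5-0); WM=9; [0,7) fires=9
i=8 t=17 v=2: → [14,21); WM=9
i=9 t=12 v=5: → [7,14); WM=14; [7,14) fires=8
i=10 t=19 v=6: → [14,21); WM=14
i=11 t=18 v=5: → [14,21); WM=16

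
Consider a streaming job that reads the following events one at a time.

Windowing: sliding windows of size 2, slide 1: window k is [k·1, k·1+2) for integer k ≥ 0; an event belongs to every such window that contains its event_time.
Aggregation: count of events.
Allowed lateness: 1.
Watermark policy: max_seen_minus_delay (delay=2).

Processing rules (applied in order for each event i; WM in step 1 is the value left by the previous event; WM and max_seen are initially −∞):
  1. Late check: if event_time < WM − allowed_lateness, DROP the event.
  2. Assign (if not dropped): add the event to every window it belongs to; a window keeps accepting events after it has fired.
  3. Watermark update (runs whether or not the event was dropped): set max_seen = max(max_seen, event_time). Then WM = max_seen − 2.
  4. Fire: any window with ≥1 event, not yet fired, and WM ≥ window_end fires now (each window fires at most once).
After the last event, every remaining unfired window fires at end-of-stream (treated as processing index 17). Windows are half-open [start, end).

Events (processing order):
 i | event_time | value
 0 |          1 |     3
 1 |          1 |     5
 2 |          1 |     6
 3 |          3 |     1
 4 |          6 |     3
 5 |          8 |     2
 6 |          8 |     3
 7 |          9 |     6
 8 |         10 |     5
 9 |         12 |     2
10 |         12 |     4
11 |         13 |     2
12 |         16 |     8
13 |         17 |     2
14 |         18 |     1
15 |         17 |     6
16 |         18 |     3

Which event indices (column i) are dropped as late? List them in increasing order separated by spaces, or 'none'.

none

i=0 t=1 v=3: → [1,3),[0,2); WM=-1
i=1 t=1 v=5: → [1,3),[0,2); WM=-1
i=2 t=1 v=6: → [1,3),[0,2); WM=-1
i=3 t=3 v=1: → [3,5),[2,4); WM=1
i=4 t=6 v=3: → [6,8),[5,7); WM=4; [0,2) fires=3 [1,3) fires=3 [2,4) fires=1
i=5 t=8 v=2: → [8,10),[7,9); WM=6; [3,5) fires=1
i=6 t=8 v=3: → [8,10),[7,9); WM=6
i=7 t=9 v=6: → [9,11),[8,10); WM=7; [5,7) fires=1
i=8 t=10 v=5: → [10,12),[9,11); WM=8; [6,8) fires=1
i=9 t=12 v=2: → [12,14),[11,13); WM=10; [7,9) fires=2 [8,10) fires=3
i=10 t=12 v=4: → [12,14),[11,13); WM=10
i=11 t=13 v=2: → [13,15),[12,14); WM=11; [9,11) fires=2
i=12 t=16 v=8: → [16,18),[15,17); WM=14; [10,12) fires=1 [11,13) fires=2 [12,14) fires=3
i=13 t=17 v=2: → [17,19),[16,18); WM=15; [13,15) fires=1
i=14 t=18 v=1: → [18,20),[17,19); WM=16
i=15 t=17 v=6: → [17,19),[16,18); WM=16
i=16 t=18 v=3: → [18,20),[17,19); WM=16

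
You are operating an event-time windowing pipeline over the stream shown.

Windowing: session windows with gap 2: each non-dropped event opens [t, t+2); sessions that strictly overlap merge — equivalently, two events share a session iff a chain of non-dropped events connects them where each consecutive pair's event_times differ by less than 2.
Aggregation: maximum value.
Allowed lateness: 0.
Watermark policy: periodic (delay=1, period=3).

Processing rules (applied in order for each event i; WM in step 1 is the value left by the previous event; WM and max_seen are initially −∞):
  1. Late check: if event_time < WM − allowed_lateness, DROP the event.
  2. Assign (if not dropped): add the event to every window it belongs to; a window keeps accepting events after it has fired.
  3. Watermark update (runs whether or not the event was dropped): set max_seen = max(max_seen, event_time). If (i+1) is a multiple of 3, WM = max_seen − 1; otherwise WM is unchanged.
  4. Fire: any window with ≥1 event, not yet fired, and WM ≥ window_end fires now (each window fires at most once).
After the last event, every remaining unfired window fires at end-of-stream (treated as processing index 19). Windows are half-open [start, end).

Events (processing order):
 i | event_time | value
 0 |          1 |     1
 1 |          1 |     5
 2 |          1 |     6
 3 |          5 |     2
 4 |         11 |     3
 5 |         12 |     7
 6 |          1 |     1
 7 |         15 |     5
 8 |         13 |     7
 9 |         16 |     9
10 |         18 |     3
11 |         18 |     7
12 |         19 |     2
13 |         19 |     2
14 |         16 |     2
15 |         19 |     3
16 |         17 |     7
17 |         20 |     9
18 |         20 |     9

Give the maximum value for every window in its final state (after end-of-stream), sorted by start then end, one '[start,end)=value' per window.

[1,3)=6 [5,7)=2 [11,15)=7 [15,18)=9 [18,22)=9

i=0 t=1 v=1: → [1,3); WM=−∞
i=1 t=1 v=5: → [1,3); WM=−∞
i=2 t=1 v=6: → [1,3); WM=0
i=3 t=5 v=2: → [5,7); WM=0
i=4 t=11 v=3: → [11,13); WM=0
i=5 t=12 v=7: → [11,14); WM=11
i=6 t=1 v=1: DROP (t<11-0); WM=11
i=7 t=15 v=5: → [15,17); WM=11
i=8 t=13 v=7: → [11,15); WM=14
i=9 t=16 v=9: → [15,18); WM=14
i=10 t=18 v=3: → [18,20); WM=14
i=11 t=18 v=7: → [18,20); WM=17
i=12 t=19 v=2: → [18,21); WM=17
i=13 t=19 v=2: → [18,21); WM=17
i=14 t=16 v=2: DROP (t<17-0); WM=18
i=15 t=19 v=3: → [18,21); WM=18
i=16 t=17 v=7: DROP (t<18-0); WM=18
i=17 t=20 v=9: → [18,22); WM=19
i=18 t=20 v=9: → [18,22); WM=19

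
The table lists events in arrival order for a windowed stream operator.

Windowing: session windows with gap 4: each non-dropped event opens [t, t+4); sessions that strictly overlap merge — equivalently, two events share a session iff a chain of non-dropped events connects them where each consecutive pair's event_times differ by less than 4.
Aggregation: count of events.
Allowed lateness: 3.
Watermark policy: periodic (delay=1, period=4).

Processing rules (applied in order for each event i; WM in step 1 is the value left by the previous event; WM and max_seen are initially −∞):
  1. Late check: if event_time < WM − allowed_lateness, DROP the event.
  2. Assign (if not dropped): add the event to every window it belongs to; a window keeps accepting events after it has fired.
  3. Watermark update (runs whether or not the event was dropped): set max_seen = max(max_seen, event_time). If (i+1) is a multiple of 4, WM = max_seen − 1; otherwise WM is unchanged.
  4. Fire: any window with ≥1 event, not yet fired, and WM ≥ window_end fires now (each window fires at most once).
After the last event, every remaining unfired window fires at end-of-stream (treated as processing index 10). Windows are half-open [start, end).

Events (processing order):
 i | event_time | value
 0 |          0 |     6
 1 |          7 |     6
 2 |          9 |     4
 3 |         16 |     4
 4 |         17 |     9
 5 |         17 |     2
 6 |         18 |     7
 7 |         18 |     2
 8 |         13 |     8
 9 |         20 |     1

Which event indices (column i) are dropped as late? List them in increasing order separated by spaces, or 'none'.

i=0 t=0 v=6: → [0,4); WM=−∞
i=1 t=7 v=6: → [7,11); WM=−∞
i=2 t=9 v=4: → [7,13); WM=−∞
i=3 t=16 v=4: → [16,20); WM=15
i=4 t=17 v=9: → [16,21); WM=15
i=5 t=17 v=2: → [16,21); WM=15
i=6 t=18 v=7: → [16,22); WM=15
i=7 t=18 v=2: → [16,22); WM=17
i=8 t=13 v=8: DROP (t<17-3); WM=17
i=9 t=20 v=1: → [16,24); WM=17

8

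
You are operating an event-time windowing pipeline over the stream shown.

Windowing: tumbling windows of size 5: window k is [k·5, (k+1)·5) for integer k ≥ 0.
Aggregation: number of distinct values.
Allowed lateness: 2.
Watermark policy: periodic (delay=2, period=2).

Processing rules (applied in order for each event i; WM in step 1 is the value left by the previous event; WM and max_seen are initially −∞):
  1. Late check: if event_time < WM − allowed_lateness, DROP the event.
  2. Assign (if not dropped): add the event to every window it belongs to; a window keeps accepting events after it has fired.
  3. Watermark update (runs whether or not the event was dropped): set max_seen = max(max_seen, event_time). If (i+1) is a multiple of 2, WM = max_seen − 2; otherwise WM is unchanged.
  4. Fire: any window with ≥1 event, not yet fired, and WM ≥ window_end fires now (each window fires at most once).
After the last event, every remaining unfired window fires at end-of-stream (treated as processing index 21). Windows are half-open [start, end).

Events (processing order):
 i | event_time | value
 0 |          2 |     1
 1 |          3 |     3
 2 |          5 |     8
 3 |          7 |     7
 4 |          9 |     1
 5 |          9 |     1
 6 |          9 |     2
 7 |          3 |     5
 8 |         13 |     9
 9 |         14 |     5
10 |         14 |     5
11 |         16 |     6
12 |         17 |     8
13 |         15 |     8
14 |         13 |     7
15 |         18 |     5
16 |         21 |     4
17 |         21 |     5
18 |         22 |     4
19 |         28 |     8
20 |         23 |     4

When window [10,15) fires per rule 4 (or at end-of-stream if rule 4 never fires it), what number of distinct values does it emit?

i=0 t=2 v=1: → [0,5); WM=−∞
i=1 t=3 v=3: → [0,5); WM=1
i=2 t=5 v=8: → [5,10); WM=1
i=3 t=7 v=7: → [5,10); WM=5; [0,5) fires=2
i=4 t=9 v=1: → [5,10); WM=5
i=5 t=9 v=1: → [5,10); WM=7
i=6 t=9 v=2: → [5,10); WM=7
i=7 t=3 v=5: DROP (t<7-2); WM=7
i=8 t=13 v=9: → [10,15); WM=7
i=9 t=14 v=5: → [10,15); WM=12; [5,10) fires=4
i=10 t=14 v=5: → [10,15); WM=12
i=11 t=16 v=6: → [15,20); WM=14
i=12 t=17 v=8: → [15,20); WM=14
i=13 t=15 v=8: → [15,20); WM=15; [10,15) fires=2
i=14 t=13 v=7: → [10,15); WM=15
i=15 t=18 v=5: → [15,20); WM=16
i=16 t=21 v=4: → [20,25); WM=16
i=17 t=21 v=5: → [20,25); WM=19
i=18 t=22 v=4: → [20,25); WM=19
i=19 t=28 v=8: → [25,30); WM=26; [15,20) fires=3 [20,25) fires=2
i=20 t=23 v=4: DROP (t<26-2); WM=26

2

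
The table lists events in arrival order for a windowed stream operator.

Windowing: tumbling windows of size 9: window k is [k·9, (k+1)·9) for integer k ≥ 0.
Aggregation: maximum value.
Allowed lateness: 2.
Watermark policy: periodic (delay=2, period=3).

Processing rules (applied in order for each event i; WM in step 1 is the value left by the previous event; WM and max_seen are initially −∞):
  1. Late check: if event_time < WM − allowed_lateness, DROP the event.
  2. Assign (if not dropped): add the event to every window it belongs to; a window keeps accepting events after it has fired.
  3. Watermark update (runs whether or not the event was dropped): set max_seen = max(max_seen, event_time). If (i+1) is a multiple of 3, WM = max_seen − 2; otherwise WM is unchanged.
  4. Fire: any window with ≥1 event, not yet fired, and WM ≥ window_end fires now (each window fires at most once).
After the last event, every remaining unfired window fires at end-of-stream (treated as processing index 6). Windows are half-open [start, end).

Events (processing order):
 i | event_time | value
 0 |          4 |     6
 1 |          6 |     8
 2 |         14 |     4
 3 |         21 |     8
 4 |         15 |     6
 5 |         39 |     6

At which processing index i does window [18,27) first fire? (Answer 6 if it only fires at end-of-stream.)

5

i=0 t=4 v=6: → [0,9); WM=−∞
i=1 t=6 v=8: → [0,9); WM=−∞
i=2 t=14 v=4: → [9,18); WM=12; [0,9) fires=8
i=3 t=21 v=8: → [18,27); WM=12
i=4 t=15 v=6: → [9,18); WM=12
i=5 t=39 v=6: → [36,45); WM=37; [9,18) fires=6 [18,27) fires=8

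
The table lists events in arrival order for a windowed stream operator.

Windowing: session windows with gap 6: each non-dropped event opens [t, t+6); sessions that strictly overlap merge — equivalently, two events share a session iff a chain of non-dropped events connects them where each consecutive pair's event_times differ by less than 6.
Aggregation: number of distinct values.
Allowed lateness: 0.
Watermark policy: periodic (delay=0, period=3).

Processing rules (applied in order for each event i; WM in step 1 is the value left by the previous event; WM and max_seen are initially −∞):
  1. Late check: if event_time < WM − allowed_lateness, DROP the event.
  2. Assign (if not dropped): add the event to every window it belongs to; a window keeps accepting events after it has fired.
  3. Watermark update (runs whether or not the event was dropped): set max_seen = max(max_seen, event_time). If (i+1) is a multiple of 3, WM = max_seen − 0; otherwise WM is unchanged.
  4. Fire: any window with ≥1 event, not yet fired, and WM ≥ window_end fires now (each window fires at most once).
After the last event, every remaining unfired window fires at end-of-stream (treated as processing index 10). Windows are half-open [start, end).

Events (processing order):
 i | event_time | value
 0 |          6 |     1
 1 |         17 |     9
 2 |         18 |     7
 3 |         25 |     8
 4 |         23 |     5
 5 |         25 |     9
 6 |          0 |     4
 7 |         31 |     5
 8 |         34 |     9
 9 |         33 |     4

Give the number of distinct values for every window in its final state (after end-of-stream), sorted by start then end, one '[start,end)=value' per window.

[6,12)=1 [17,31)=4 [31,40)=2

i=0 t=6 v=1: → [6,12); WM=−∞
i=1 t=17 v=9: → [17,23); WM=−∞
i=2 t=18 v=7: → [17,24); WM=18
i=3 t=25 v=8: → [25,31); WM=18
i=4 t=23 v=5: → [17,31); WM=18
i=5 t=25 v=9: → [17,31); WM=25
i=6 t=0 v=4: DROP (t<25-0); WM=25
i=7 t=31 v=5: → [31,37); WM=25
i=8 t=34 v=9: → [31,40); WM=34
i=9 t=33 v=4: DROP (t<34-0); WM=34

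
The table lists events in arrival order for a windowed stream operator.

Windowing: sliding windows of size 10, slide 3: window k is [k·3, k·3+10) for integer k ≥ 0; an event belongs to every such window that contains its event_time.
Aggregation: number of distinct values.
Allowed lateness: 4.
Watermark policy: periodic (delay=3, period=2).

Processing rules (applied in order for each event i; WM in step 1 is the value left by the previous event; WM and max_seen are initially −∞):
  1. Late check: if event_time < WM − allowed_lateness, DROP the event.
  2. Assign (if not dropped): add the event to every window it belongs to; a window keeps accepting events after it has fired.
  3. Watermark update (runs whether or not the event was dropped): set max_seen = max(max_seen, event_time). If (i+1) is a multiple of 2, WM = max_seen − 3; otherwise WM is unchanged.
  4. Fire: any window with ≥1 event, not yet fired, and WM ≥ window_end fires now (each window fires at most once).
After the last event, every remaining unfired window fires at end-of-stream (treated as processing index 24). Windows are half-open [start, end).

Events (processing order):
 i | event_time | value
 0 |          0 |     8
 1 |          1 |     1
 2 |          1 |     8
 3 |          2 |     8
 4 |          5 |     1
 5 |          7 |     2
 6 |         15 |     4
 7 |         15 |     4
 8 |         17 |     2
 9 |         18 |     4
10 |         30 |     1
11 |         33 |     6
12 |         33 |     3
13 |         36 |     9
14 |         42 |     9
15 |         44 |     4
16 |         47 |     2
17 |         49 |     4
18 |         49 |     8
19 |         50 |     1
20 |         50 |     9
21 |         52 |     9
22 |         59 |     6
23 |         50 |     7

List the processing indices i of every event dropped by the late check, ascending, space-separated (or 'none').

none

i=0 t=0 v=8: → [0,10); WM=−∞
i=1 t=1 v=1: → [0,10); WM=-2
i=2 t=1 v=8: → [0,10); WM=-2
i=3 t=2 v=8: → [0,10); WM=-1
i=4 t=5 v=1: → [3,13),[0,10); WM=-1
i=5 t=7 v=2: → [6,16),[3,13),[0,10); WM=4
i=6 t=15 v=4: → [15,25),[12,22),[9,19),[6,16); WM=4
i=7 t=15 v=4: → [15,25),[12,22),[9,19),[6,16); WM=12; [0,10) fires=3
i=8 t=17 v=2: → [15,25),[12,22),[9,19); WM=12
i=9 t=18 v=4: → [18,28),[15,25),[12,22),[9,19); WM=15; [3,13) fires=2
i=10 t=30 v=1: → [30,40),[27,37),[24,34),[21,31); WM=15
i=11 t=33 v=6: → [33,43),[30,40),[27,37),[24,34); WM=30; [6,16) fires=2 [9,19) fires=2 [12,22) fires=2 [15,25) fires=2 [18,28) fires=1
i=12 t=33 v=3: → [33,43),[30,40),[27,37),[24,34); WM=30
i=13 t=36 v=9: → [36,46),[33,43),[30,40),[27,37); WM=33; [21,31) fires=1
i=14 t=42 v=9: → [42,52),[39,49),[36,46),[33,43); WM=33
i=15 t=44 v=4: → [42,52),[39,49),[36,46); WM=41; [24,34) fires=3 [27,37) fires=4 [30,40) fires=4
i=16 t=47 v=2: → [45,55),[42,52),[39,49); WM=41
i=17 t=49 v=4: → [48,58),[45,55),[42,52); WM=46; [33,43) fires=3 [36,46) fires=2
i=18 t=49 v=8: → [48,58),[45,55),[42,52); WM=46
i=19 t=50 v=1: → [48,58),[45,55),[42,52); WM=47
i=20 t=50 v=9: → [48,58),[45,55),[42,52); WM=47
i=21 t=52 v=9: → [51,61),[48,58),[45,55); WM=49; [39,49) fires=3
i=22 t=59 v=6: → [57,67),[54,64),[51,61); WM=49
i=23 t=50 v=7: → [48,58),[45,55),[42,52); WM=56; [42,52) fires=6 [45,55) fires=6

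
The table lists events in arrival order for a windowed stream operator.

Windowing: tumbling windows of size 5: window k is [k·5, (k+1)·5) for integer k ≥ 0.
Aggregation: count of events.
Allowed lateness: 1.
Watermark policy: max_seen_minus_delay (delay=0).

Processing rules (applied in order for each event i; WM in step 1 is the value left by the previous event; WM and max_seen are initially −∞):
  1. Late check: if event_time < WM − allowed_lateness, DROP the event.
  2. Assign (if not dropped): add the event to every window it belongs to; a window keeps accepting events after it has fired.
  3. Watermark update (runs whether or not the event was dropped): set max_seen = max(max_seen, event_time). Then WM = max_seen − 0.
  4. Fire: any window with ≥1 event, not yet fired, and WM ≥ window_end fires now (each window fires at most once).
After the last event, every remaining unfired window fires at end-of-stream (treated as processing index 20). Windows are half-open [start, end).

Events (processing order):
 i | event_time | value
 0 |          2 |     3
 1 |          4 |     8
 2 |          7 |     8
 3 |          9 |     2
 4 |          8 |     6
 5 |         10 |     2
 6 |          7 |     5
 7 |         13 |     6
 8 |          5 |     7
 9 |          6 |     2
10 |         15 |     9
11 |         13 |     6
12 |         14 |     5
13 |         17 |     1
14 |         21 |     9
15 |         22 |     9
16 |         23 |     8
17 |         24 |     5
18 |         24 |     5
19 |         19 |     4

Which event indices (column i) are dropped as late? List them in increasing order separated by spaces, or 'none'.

i=0 t=2 v=3: → [0,5); WM=2
i=1 t=4 v=8: → [0,5); WM=4
i=2 t=7 v=8: → [5,10); WM=7; [0,5) fires=2
i=3 t=9 v=2: → [5,10); WM=9
i=4 t=8 v=6: → [5,10); WM=9
i=5 t=10 v=2: → [10,15); WM=10; [5,10) fires=3
i=6 t=7 v=5: DROP (t<10-1); WM=10
i=7 t=13 v=6: → [10,15); WM=13
i=8 t=5 v=7: DROP (t<13-1); WM=13
i=9 t=6 v=2: DROP (t<13-1); WM=13
i=10 t=15 v=9: → [15,20); WM=15; [10,15) fires=2
i=11 t=13 v=6: DROP (t<15-1); WM=15
i=12 t=14 v=5: → [10,15); WM=15
i=13 t=17 v=1: → [15,20); WM=17
i=14 t=21 v=9: → [20,25); WM=21; [15,20) fires=2
i=15 t=22 v=9: → [20,25); WM=22
i=16 t=23 v=8: → [20,25); WM=23
i=17 t=24 v=5: → [20,25); WM=24
i=18 t=24 v=5: → [20,25); WM=24
i=19 t=19 v=4: DROP (t<24-1); WM=24

6 8 9 11 19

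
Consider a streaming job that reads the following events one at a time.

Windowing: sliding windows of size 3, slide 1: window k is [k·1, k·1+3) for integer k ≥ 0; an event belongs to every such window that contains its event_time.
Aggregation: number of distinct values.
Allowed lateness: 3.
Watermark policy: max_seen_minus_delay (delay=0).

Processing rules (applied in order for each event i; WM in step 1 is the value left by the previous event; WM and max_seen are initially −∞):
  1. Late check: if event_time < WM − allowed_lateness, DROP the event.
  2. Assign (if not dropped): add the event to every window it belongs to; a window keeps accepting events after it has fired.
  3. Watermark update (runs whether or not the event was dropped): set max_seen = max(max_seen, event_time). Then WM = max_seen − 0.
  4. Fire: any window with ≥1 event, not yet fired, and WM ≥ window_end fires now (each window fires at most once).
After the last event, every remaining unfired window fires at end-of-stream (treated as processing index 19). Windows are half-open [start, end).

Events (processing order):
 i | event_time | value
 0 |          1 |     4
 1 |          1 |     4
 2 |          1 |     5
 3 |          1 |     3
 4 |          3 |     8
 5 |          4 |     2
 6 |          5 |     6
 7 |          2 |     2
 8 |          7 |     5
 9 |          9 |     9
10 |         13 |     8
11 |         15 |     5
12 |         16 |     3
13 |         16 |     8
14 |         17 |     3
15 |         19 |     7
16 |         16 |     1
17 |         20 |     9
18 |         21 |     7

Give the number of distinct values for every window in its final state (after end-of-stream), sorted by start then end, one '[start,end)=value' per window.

[0,3)=4 [1,4)=5 [2,5)=2 [3,6)=3 [4,7)=2 [5,8)=2 [6,9)=1 [7,10)=2 [8,11)=1 [9,12)=1 [11,14)=1 [12,15)=1 [13,16)=2 [14,17)=4 [15,18)=4 [16,19)=3 [17,20)=2 [18,21)=2 [19,22)=2 [20,23)=2 [21,24)=1

i=0 t=1 v=4: → [1,4),[0,3); WM=1
i=1 t=1 v=4: → [1,4),[0,3); WM=1
i=2 t=1 v=5: → [1,4),[0,3); WM=1
i=3 t=1 v=3: → [1,4),[0,3); WM=1
i=4 t=3 v=8: → [3,6),[2,5),[1,4); WM=3; [0,3) fires=3
i=5 t=4 v=2: → [4,7),[3,6),[2,5); WM=4; [1,4) fires=4
i=6 t=5 v=6: → [5,8),[4,7),[3,6); WM=5; [2,5) fires=2
i=7 t=2 v=2: → [2,5),[1,4),[0,3); WM=5
i=8 t=7 v=5: → [7,10),[6,9),[5,8); WM=7; [3,6) fires=3 [4,7) fires=2
i=9 t=9 v=9: → [9,12),[8,11),[7,10); WM=9; [5,8) fires=2 [6,9) fires=1
i=10 t=13 v=8: → [13,16),[12,15),[11,14); WM=13; [7,10) fires=2 [8,11) fires=1 [9,12) fires=1
i=11 t=15 v=5: → [15,18),[14,17),[13,16); WM=15; [11,14) fires=1 [12,15) fires=1
i=12 t=16 v=3: → [16,19),[15,18),[14,17); WM=16; [13,16) fires=2
i=13 t=16 v=8: → [16,19),[15,18),[14,17); WM=16
i=14 t=17 v=3: → [17,20),[16,19),[15,18); WM=17; [14,17) fires=3
i=15 t=19 v=7: → [19,22),[18,21),[17,20); WM=19; [15,18) fires=3 [16,19) fires=2
i=16 t=16 v=1: → [16,19),[15,18),[14,17); WM=19
i=17 t=20 v=9: → [20,23),[19,22),[18,21); WM=20; [17,20) fires=2
i=18 t=21 v=7: → [21,24),[20,23),[19,22); WM=21; [18,21) fires=2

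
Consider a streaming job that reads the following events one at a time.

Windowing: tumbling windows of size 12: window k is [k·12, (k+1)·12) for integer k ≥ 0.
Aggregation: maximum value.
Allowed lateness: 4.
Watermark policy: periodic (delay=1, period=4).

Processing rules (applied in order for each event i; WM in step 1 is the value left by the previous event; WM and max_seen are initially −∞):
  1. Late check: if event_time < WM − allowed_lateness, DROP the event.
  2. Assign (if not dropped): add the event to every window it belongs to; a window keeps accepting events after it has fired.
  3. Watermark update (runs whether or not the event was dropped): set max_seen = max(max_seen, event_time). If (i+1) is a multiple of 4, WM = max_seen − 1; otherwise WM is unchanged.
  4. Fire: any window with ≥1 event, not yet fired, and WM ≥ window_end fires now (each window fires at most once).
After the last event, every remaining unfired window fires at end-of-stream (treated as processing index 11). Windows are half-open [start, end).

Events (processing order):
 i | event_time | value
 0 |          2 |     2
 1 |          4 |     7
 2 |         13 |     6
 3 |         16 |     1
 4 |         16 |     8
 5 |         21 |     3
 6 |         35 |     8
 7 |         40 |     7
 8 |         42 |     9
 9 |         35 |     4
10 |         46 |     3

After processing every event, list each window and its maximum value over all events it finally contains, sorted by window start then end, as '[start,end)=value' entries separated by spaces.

i=0 t=2 v=2: → [0,12); WM=−∞
i=1 t=4 v=7: → [0,12); WM=−∞
i=2 t=13 v=6: → [12,24); WM=−∞
i=3 t=16 v=1: → [12,24); WM=15; [0,12) fires=7
i=4 t=16 v=8: → [12,24); WM=15
i=5 t=21 v=3: → [12,24); WM=15
i=6 t=35 v=8: → [24,36); WM=15
i=7 t=40 v=7: → [36,48); WM=39; [12,24) fires=8 [24,36) fires=8
i=8 t=42 v=9: → [36,48); WM=39
i=9 t=35 v=4: → [24,36); WM=39
i=10 t=46 v=3: → [36,48); WM=39

[0,12)=7 [12,24)=8 [24,36)=8 [36,48)=9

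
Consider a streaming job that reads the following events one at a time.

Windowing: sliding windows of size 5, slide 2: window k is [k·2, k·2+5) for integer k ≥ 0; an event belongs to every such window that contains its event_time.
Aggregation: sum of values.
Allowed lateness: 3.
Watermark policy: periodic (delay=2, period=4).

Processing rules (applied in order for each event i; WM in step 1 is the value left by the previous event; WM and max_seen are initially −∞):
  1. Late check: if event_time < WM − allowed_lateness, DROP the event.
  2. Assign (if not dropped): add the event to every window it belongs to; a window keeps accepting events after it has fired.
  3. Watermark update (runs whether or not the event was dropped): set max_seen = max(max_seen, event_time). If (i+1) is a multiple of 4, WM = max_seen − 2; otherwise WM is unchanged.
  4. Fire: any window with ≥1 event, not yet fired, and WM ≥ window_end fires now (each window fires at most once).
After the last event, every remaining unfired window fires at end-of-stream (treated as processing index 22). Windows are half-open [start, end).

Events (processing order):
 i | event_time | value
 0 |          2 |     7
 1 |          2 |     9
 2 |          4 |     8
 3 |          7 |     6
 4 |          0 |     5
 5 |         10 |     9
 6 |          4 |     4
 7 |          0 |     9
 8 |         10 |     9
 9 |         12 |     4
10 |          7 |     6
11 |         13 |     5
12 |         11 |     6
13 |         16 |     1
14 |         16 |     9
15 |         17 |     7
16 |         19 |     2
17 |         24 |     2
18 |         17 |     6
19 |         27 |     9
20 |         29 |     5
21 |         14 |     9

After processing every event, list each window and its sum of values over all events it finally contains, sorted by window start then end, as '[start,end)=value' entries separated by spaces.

[0,5)=28 [2,7)=28 [4,9)=24 [6,11)=30 [8,13)=28 [10,15)=33 [12,17)=19 [14,19)=23 [16,21)=25 [18,23)=2 [20,25)=2 [22,27)=2 [24,29)=11 [26,31)=14 [28,33)=5

i=0 t=2 v=7: → [2,7),[0,5); WM=−∞
i=1 t=2 v=9: → [2,7),[0,5); WM=−∞
i=2 t=4 v=8: → [4,9),[2,7),[0,5); WM=−∞
i=3 t=7 v=6: → [6,11),[4,9); WM=5; [0,5) fires=24
i=4 t=0 v=5: DROP (t<5-3); WM=5
i=5 t=10 v=9: → [10,15),[8,13),[6,11); WM=5
i=6 t=4 v=4: → [4,9),[2,7),[0,5); WM=5
i=7 t=0 v=9: DROP (t<5-3); WM=8; [2,7) fires=28
i=8 t=10 v=9: → [10,15),[8,13),[6,11); WM=8
i=9 t=12 v=4: → [12,17),[10,15),[8,13); WM=8
i=10 t=7 v=6: → [6,11),[4,9); WM=8
i=11 t=13 v=5: → [12,17),[10,15); WM=11; [4,9) fires=24 [6,11) fires=30
i=12 t=11 v=6: → [10,15),[8,13); WM=11
i=13 t=16 v=1: → [16,21),[14,19),[12,17); WM=11
i=14 t=16 v=9: → [16,21),[14,19),[12,17); WM=11
i=15 t=17 v=7: → [16,21),[14,19); WM=15; [8,13) fires=28 [10,15) fires=33
i=16 t=19 v=2: → [18,23),[16,21); WM=15
i=17 t=24 v=2: → [24,29),[22,27),[20,25); WM=15
i=18 t=17 v=6: → [16,21),[14,19); WM=15
i=19 t=27 v=9: → [26,31),[24,29); WM=25; [12,17) fires=19 [14,19) fires=23 [16,21) fires=25 [18,23) fires=2 [20,25) fires=2
i=20 t=29 v=5: → [28,33),[26,31); WM=25
i=21 t=14 v=9: DROP (t<25-3); WM=25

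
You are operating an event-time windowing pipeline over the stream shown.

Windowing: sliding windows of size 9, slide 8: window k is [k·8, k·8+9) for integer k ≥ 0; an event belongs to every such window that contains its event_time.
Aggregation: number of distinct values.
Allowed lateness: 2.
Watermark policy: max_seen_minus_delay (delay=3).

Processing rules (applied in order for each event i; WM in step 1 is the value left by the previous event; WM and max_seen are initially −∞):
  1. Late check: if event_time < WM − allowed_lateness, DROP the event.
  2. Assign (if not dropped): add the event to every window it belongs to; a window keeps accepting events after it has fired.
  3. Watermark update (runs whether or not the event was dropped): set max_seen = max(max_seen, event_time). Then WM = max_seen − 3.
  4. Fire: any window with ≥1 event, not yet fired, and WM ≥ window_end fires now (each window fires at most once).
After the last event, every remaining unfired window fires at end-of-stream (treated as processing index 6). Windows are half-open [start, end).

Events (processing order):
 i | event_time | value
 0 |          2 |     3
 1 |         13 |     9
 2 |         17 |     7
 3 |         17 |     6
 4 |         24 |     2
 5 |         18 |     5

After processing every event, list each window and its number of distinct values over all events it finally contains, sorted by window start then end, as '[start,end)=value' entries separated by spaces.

i=0 t=2 v=3: → [0,9); WM=-1
i=1 t=13 v=9: → [8,17); WM=10; [0,9) fires=1
i=2 t=17 v=7: → [16,25); WM=14
i=3 t=17 v=6: → [16,25); WM=14
i=4 t=24 v=2: → [24,33),[16,25); WM=21; [8,17) fires=1
i=5 t=18 v=5: DROP (t<21-2); WM=21

[0,9)=1 [8,17)=1 [16,25)=3 [24,33)=1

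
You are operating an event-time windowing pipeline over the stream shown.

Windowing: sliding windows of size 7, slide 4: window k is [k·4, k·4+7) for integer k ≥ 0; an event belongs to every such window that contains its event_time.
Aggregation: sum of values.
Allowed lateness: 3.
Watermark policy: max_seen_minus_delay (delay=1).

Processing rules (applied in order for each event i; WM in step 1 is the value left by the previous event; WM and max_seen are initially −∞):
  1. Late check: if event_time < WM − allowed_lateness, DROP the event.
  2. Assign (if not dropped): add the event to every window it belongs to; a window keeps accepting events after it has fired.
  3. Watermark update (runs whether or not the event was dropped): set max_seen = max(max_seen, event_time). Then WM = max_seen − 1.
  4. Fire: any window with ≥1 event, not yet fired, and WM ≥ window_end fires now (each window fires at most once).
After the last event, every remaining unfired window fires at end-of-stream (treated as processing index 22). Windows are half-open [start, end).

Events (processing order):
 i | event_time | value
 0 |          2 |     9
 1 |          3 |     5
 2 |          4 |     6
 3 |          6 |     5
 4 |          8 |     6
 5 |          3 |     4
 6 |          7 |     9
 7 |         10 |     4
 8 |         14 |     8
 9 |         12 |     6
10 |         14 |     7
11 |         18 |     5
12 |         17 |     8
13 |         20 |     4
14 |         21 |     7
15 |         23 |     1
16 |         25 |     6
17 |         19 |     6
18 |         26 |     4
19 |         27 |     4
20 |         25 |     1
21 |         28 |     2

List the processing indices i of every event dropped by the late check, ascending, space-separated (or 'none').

i=0 t=2 v=9: → [0,7); WM=1
i=1 t=3 v=5: → [0,7); WM=2
i=2 t=4 v=6: → [4,11),[0,7); WM=3
i=3 t=6 v=5: → [4,11),[0,7); WM=5
i=4 t=8 v=6: → [8,15),[4,11); WM=7; [0,7) fires=25
i=5 t=3 v=4: DROP (t<7-3); WM=7
i=6 t=7 v=9: → [4,11); WM=7
i=7 t=10 v=4: → [8,15),[4,11); WM=9
i=8 t=14 v=8: → [12,19),[8,15); WM=13; [4,11) fires=30
i=9 t=12 v=6: → [12,19),[8,15); WM=13
i=10 t=14 v=7: → [12,19),[8,15); WM=13
i=11 t=18 v=5: → [16,23),[12,19); WM=17; [8,15) fires=31
i=12 t=17 v=8: → [16,23),[12,19); WM=17
i=13 t=20 v=4: → [20,27),[16,23); WM=19; [12,19) fires=34
i=14 t=21 v=7: → [20,27),[16,23); WM=20
i=15 t=23 v=1: → [20,27); WM=22
i=16 t=25 v=6: → [24,31),[20,27); WM=24; [16,23) fires=24
i=17 t=19 v=6: DROP (t<24-3); WM=24
i=18 t=26 v=4: → [24,31),[20,27); WM=25
i=19 t=27 v=4: → [24,31); WM=26
i=20 t=25 v=1: → [24,31),[20,27); WM=26
i=21 t=28 v=2: → [28,35),[24,31); WM=27; [20,27) fires=23

5 17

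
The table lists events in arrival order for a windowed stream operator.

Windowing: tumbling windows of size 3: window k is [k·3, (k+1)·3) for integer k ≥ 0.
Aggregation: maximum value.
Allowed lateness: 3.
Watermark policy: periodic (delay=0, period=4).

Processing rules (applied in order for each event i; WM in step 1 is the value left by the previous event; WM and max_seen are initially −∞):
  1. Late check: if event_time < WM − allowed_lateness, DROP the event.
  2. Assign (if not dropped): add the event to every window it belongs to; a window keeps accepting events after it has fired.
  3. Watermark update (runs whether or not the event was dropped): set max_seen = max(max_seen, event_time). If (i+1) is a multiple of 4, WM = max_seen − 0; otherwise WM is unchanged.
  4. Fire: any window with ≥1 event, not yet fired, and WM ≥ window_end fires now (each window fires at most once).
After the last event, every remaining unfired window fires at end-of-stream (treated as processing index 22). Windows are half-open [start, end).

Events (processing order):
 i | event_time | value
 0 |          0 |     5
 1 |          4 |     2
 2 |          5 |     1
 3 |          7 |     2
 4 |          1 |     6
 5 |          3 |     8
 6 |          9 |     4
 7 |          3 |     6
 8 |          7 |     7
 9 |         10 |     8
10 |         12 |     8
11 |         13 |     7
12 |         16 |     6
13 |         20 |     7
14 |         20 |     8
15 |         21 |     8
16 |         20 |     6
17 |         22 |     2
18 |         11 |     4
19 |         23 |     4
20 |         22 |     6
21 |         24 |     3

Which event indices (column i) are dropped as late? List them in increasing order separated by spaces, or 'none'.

i=0 t=0 v=5: → [0,3); WM=−∞
i=1 t=4 v=2: → [3,6); WM=−∞
i=2 t=5 v=1: → [3,6); WM=−∞
i=3 t=7 v=2: → [6,9); WM=7; [0,3) fires=5 [3,6) fires=2
i=4 t=1 v=6: DROP (t<7-3); WM=7
i=5 t=3 v=8: DROP (t<7-3); WM=7
i=6 t=9 v=4: → [9,12); WM=7
i=7 t=3 v=6: DROP (t<7-3); WM=9; [6,9) fires=2
i=8 t=7 v=7: → [6,9); WM=9
i=9 t=10 v=8: → [9,12); WM=9
i=10 t=12 v=8: → [12,15); WM=9
i=11 t=13 v=7: → [12,15); WM=13; [9,12) fires=8
i=12 t=16 v=6: → [15,18); WM=13
i=13 t=20 v=7: → [18,21); WM=13
i=14 t=20 v=8: → [18,21); WM=13
i=15 t=21 v=8: → [21,24); WM=21; [12,15) fires=8 [15,18) fires=6 [18,21) fires=8
i=16 t=20 v=6: → [18,21); WM=21
i=17 t=22 v=2: → [21,24); WM=21
i=18 t=11 v=4: DROP (t<21-3); WM=21
i=19 t=23 v=4: → [21,24); WM=23
i=20 t=22 v=6: → [21,24); WM=23
i=21 t=24 v=3: → [24,27); WM=23

4 5 7 18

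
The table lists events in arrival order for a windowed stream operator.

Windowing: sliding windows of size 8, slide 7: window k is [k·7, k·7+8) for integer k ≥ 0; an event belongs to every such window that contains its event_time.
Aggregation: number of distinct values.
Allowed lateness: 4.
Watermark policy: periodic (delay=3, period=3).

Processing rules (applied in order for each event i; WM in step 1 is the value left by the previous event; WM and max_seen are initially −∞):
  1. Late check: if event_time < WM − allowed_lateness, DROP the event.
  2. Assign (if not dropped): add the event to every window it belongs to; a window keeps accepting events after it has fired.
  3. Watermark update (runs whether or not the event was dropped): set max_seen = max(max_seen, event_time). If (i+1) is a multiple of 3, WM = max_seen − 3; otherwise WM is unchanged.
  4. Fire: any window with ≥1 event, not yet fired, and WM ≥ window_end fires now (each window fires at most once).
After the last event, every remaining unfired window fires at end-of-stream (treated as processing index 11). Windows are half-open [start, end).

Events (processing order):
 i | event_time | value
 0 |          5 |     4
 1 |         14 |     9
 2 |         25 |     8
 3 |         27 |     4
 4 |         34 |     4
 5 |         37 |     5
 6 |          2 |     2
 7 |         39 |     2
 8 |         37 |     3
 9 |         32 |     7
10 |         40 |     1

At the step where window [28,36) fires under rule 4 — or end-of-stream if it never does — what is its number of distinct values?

1

i=0 t=5 v=4: → [0,8); WM=−∞
i=1 t=14 v=9: → [14,22),[7,15); WM=−∞
i=2 t=25 v=8: → [21,29); WM=22; [0,8) fires=1 [7,15) fires=1 [14,22) fires=1
i=3 t=27 v=4: → [21,29); WM=22
i=4 t=34 v=4: → [28,36); WM=22
i=5 t=37 v=5: → [35,43); WM=34; [21,29) fires=2
i=6 t=2 v=2: DROP (t<34-4); WM=34
i=7 t=39 v=2: → [35,43); WM=34
i=8 t=37 v=3: → [35,43); WM=36; [28,36) fires=1
i=9 t=32 v=7: → [28,36); WM=36
i=10 t=40 v=1: → [35,43); WM=36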